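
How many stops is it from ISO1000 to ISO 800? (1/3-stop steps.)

1000 → 800 — count the steps: 1 third-stops = 1/3 stop.

1/3 stop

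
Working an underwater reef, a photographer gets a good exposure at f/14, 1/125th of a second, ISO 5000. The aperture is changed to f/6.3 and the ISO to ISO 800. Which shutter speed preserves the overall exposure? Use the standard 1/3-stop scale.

Aperture: f/14 → f/13 → f/11 → f/10 → f/9 → f/8 → f/7.1 → f/6.3 — 2 1/3 stops opened up (brighter).
ISO: 5000 → 4000 → 3200 → 2500 → 2000 → 1600 → 1250 → 1000 → 800 — 2 2/3 stops lower (darker).
Net change so far: 1/3 stop darker. Offset with the shutter speed: 1/125 → 1/100.

1/100s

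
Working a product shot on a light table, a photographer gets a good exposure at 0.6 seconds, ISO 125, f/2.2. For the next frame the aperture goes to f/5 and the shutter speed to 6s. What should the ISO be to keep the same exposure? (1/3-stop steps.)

ISO 64

Aperture: f/2.2 → f/2.5 → f/2.8 → f/3.2 → f/3.5 → f/4 → f/4.5 → f/5 — 2 1/3 stops narrower (darker).
Shutter speed: 0.6 → 0.8 → 1 → 1.3 → 1.6 → 2 → 2.5 → 3.2 → 4 → 5 → 6 — 3 1/3 stops longer (brighter).
Net change so far: 1 stop brighter. Offset with the ISO: 125 → 100 → 80 → 64.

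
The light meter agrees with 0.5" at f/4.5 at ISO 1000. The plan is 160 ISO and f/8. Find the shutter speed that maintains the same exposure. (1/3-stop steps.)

ISO: 1000 → 800 → 640 → 500 → 400 → 320 → 250 → 200 → 160 — 2 2/3 stops dropped (darker).
Aperture: f/4.5 → f/5 → f/5.6 → f/6.3 → f/7.1 → f/8 — 1 2/3 stops narrower (darker).
Net change so far: 4 1/3 stops darker. Offset with the shutter speed: 0.5 → 0.6 → 0.8 → 1 → 1.3 → 1.6 → 2 → 2.5 → 3.2 → 4 → 5 → 6 → 8 → 10.

10 s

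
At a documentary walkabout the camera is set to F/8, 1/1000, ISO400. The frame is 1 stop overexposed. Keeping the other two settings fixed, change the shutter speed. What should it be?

1/2000s

Overexposed by 1 stop → need 1 stop darker.
Shutter speed: 1/1000 → 1/2000.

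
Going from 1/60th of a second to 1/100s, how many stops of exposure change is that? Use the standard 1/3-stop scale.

1/60 → 1/80 → 1/100 — count the steps: 2 third-stops = 2/3 stop.

2/3 stop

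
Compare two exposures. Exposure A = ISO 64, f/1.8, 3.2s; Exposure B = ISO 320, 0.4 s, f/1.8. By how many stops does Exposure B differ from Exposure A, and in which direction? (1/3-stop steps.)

Aperture: unchanged.
Shutter speed: 3.2 → 2.5 → 2 → 1.6 → 1.3 → 1 → 0.8 → 0.6 → 0.5 → 0.4 — 3 stops shorter (darker).
ISO: 64 → 80 → 100 → 125 → 160 → 200 → 250 → 320 — 2 1/3 stops higher (brighter).
Net: −3 +2 1/3 = −2/3 stops.

2/3 stop darker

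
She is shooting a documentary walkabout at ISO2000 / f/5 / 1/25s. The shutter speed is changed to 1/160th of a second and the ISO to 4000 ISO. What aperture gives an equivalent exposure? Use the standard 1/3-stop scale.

Shutter speed: 1/25 → 1/30 → 1/40 → 1/50 → 1/60 → 1/80 → 1/100 → 1/125 → 1/160 — 2 2/3 stops shorter (darker).
ISO: 2000 → 2500 → 3200 → 4000 — 1 stop higher (brighter).
Net change so far: 1 2/3 stops darker. Offset with the aperture: f/5 → f/4.5 → f/4 → f/3.5 → f/3.2 → f/2.8.

f/2.8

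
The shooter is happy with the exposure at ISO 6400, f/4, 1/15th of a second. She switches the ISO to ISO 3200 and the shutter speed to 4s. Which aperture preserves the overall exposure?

ISO: 6400 → 3200 — 1 stop lower (darker).
Shutter speed: 1/15 → 1/8 → 1/4 → 1/2 → 1 → 2 → 4 — 6 stops longer (brighter).
Net change so far: 5 stops brighter. Offset with the aperture: f/4 → f/5.6 → f/8 → f/11 → f/16 → f/22.

f/22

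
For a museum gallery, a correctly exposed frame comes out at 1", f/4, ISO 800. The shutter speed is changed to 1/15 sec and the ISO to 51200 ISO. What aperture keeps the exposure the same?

f/8

Shutter speed: 1 → 1/2 → 1/4 → 1/8 → 1/15 — 4 stops shorter (darker).
ISO: 800 → 1600 → 3200 → 6400 → 12800 → 25600 → 51200 — 6 stops higher (brighter).
Net change so far: 2 stops brighter. Offset with the aperture: f/4 → f/5.6 → f/8.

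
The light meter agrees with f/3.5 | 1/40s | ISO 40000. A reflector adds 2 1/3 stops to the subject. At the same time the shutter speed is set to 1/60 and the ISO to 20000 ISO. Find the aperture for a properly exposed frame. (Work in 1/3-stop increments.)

Scene light: 2 1/3 stops brighter.
Shutter speed: 1/40 → 1/50 → 1/60 — 2/3 stop faster (darker).
ISO: 40000 → 32000 → 25600 → 20000 — 1 stop lower (darker).
Net so far: 2/3 stop brighter. Aperture: f/3.5 → f/4 → f/4.5.

f/4.5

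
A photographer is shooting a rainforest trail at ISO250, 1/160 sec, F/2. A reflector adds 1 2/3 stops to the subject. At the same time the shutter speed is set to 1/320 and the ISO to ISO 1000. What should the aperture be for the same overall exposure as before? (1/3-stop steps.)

Scene light: 1 2/3 stops brighter.
Shutter speed: 1/160 → 1/200 → 1/250 → 1/320 — 1 stop shorter (darker).
ISO: 250 → 320 → 400 → 500 → 640 → 800 → 1000 — 2 stops raised (brighter).
Net so far: 2 2/3 stops brighter. Aperture: f/2 → f/2.2 → f/2.5 → f/2.8 → f/3.2 → f/3.5 → f/4 → f/4.5 → f/5.

f/5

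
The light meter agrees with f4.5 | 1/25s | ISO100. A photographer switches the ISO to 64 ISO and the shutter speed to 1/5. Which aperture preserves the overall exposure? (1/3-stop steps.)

ISO: 100 → 80 → 64 — 2/3 stop dropped (darker).
Shutter speed: 1/25 → 1/20 → 1/15 → 1/13 → 1/10 → 1/8 → 1/6 → 1/5 — 2 1/3 stops slower (brighter).
Net change so far: 1 2/3 stops brighter. Offset with the aperture: f/4.5 → f/5 → f/5.6 → f/6.3 → f/7.1 → f/8.

f/8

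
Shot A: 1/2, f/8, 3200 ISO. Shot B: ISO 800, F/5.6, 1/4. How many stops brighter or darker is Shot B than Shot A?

2 stops darker

Aperture: f/8 → f/5.6 — 1 stop larger aperture (brighter).
Shutter speed: 1/2 → 1/4 — 1 stop shorter (darker).
ISO: 3200 → 1600 → 800 — 2 stops dropped (darker).
Net: +1 −1 −2 = −2 stops.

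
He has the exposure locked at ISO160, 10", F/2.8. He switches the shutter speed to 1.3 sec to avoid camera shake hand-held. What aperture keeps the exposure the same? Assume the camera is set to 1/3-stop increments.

Shutter speed: 10 → 8 → 6 → 5 → 4 → 3.2 → 2.5 → 2 → 1.6 → 1.3 — 3 stops shorter (darker).
Need 3 stops brighter from the aperture: f/2.8 → f/2.5 → f/2.2 → f/2 → f/1.8 → f/1.6 → f/1.4 → f/1.2 → f/1.1 → f/1.0.

f/1.0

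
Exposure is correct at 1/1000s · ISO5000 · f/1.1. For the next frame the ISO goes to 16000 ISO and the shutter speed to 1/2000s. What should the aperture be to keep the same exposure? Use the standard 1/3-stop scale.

ISO: 5000 → 6400 → 8000 → 10000 → 12800 → 16000 — 1 2/3 stops raised (brighter).
Shutter speed: 1/1000 → 1/1250 → 1/1600 → 1/2000 — 1 stop faster (darker).
Net change so far: 2/3 stop brighter. Offset with the aperture: f/1.1 → f/1.2 → f/1.4.

f/1.4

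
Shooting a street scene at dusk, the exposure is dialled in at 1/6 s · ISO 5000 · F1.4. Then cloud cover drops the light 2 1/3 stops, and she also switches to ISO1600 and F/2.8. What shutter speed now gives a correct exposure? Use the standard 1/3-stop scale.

10 s

Scene light: 2 1/3 stops darker.
ISO: 5000 → 4000 → 3200 → 2500 → 2000 → 1600 — 1 2/3 stops lower (darker).
Aperture: f/1.4 → f/1.6 → f/1.8 → f/2 → f/2.2 → f/2.5 → f/2.8 — 2 stops smaller aperture (darker).
Net so far: 6 stops darker. Shutter speed: 1/6 → 1/5 → 1/4 → 0.3 → 0.4 → 0.5 → 0.6 → 0.8 → 1 → 1.3 → 1.6 → 2 → 2.5 → 3.2 → 4 → 5 → 6 → 8 → 10.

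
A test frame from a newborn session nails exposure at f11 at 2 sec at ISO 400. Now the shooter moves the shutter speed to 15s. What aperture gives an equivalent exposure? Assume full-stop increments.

f/32

Shutter speed: 2 → 4 → 8 → 15 — 3 stops longer (brighter).
Need 3 stops darker from the aperture: f/11 → f/16 → f/22 → f/32.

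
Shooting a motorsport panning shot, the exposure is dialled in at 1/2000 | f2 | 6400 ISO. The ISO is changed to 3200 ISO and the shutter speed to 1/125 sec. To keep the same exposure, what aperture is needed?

ISO: 6400 → 3200 — 1 stop dropped (darker).
Shutter speed: 1/2000 → 1/1000 → 1/500 → 1/250 → 1/125 — 4 stops slower (brighter).
Net change so far: 3 stops brighter. Offset with the aperture: f/2 → f/2.8 → f/4 → f/5.6.

f/5.6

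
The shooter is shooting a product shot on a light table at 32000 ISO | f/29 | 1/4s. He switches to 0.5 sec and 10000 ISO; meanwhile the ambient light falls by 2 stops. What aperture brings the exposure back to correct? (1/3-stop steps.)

Scene light: 2 stops darker.
Shutter speed: 1/4 → 0.3 → 0.4 → 0.5 — 1 stop longer (brighter).
ISO: 32000 → 25600 → 20000 → 16000 → 12800 → 10000 — 1 2/3 stops lower (darker).
Net so far: 2 2/3 stops darker. Aperture: f/29 → f/25 → f/22 → f/20 → f/18 → f/16 → f/14 → f/13 → f/11.

f/11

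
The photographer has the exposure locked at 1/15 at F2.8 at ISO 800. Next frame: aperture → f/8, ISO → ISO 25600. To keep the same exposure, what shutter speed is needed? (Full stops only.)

Aperture: f/2.8 → f/4 → f/5.6 → f/8 — 3 stops stopped down (darker).
ISO: 800 → 1600 → 3200 → 6400 → 12800 → 25600 — 5 stops higher (brighter).
Net change so far: 2 stops brighter. Offset with the shutter speed: 1/15 → 1/30 → 1/60.

1/60s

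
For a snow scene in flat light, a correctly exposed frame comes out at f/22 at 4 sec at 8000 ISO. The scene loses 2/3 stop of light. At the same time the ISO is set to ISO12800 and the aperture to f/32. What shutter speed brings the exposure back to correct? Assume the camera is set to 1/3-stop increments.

8 s

Scene light: 2/3 stop darker.
ISO: 8000 → 10000 → 12800 — 2/3 stop raised (brighter).
Aperture: f/22 → f/25 → f/29 → f/32 — 1 stop smaller aperture (darker).
Net so far: 1 stop darker. Shutter speed: 4 → 5 → 6 → 8.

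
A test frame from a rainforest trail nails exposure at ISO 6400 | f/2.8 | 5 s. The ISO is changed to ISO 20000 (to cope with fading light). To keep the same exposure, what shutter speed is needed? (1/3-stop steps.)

1.6 s

ISO: 6400 → 8000 → 10000 → 12800 → 16000 → 20000 — 1 2/3 stops higher (brighter).
Need 1 2/3 stops darker from the shutter speed: 5 → 4 → 3.2 → 2.5 → 2 → 1.6.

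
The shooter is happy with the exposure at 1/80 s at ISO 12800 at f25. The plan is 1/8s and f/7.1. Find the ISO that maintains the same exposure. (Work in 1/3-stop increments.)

ISO 100

Shutter speed: 1/80 → 1/60 → 1/50 → 1/40 → 1/30 → 1/25 → 1/20 → 1/15 → 1/13 → 1/10 → 1/8 — 3 1/3 stops longer (brighter).
Aperture: f/25 → f/22 → f/20 → f/18 → f/16 → f/14 → f/13 → f/11 → f/10 → f/9 → f/8 → f/7.1 — 3 2/3 stops wider (brighter).
Net change so far: 7 stops brighter. Offset with the ISO: 12800 → 10000 → 8000 → 6400 → 5000 → 4000 → 3200 → 2500 → 2000 → 1600 → 1250 → 1000 → 800 → 640 → 500 → 400 → 320 → 250 → 200 → 160 → 125 → 100.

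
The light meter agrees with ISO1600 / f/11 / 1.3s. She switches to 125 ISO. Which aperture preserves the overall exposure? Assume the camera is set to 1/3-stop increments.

ISO: 1600 → 1250 → 1000 → 800 → 640 → 500 → 400 → 320 → 250 → 200 → 160 → 125 — 3 2/3 stops dropped (darker).
Need 3 2/3 stops brighter from the aperture: f/11 → f/10 → f/9 → f/8 → f/7.1 → f/6.3 → f/5.6 → f/5 → f/4.5 → f/4 → f/3.5 → f/3.2.

f/3.2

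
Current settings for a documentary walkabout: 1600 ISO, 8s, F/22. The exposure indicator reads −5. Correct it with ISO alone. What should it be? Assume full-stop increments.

ISO 51200

Underexposed by 5 stops → need 5 stops brighter.
ISO: 1600 → 3200 → 6400 → 12800 → 25600 → 51200.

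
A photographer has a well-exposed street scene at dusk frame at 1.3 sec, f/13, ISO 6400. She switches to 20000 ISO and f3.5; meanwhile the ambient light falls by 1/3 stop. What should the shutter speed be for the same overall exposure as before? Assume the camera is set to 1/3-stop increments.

Scene light: 1/3 stop darker.
ISO: 6400 → 8000 → 10000 → 12800 → 16000 → 20000 — 1 2/3 stops higher (brighter).
Aperture: f/13 → f/11 → f/10 → f/9 → f/8 → f/7.1 → f/6.3 → f/5.6 → f/5 → f/4.5 → f/4 → f/3.5 — 3 2/3 stops wider (brighter).
Net so far: 5 stops brighter. Shutter speed: 1.3 → 1 → 0.8 → 0.6 → 0.5 → 0.4 → 0.3 → 1/4 → 1/5 → 1/6 → 1/8 → 1/10 → 1/13 → 1/15 → 1/20 → 1/25.

1/25s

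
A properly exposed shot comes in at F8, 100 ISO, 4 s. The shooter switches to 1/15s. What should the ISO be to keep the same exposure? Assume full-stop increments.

ISO 6400

Shutter speed: 4 → 2 → 1 → 1/2 → 1/4 → 1/8 → 1/15 — 6 stops shorter (darker).
Need 6 stops brighter from the ISO: 100 → 200 → 400 → 800 → 1600 → 3200 → 6400.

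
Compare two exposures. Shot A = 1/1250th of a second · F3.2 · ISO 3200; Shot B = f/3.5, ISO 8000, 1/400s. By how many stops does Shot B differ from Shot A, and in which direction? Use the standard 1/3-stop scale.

2 2/3 stops brighter

Aperture: f/3.2 → f/3.5 — 1/3 stop smaller aperture (darker).
Shutter speed: 1/1250 → 1/1000 → 1/800 → 1/640 → 1/500 → 1/400 — 1 2/3 stops slower (brighter).
ISO: 3200 → 4000 → 5000 → 6400 → 8000 — 1 1/3 stops raised (brighter).
Net: −1/3 +1 2/3 +1 1/3 = +2 2/3 stops.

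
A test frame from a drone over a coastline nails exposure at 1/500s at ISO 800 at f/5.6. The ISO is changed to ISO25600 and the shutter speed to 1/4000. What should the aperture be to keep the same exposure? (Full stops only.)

f/11

ISO: 800 → 1600 → 3200 → 6400 → 12800 → 25600 — 5 stops higher (brighter).
Shutter speed: 1/500 → 1/1000 → 1/2000 → 1/4000 — 3 stops shorter (darker).
Net change so far: 2 stops brighter. Offset with the aperture: f/5.6 → f/8 → f/11.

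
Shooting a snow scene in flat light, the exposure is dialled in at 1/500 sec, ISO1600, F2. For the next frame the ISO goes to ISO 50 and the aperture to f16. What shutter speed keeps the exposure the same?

4 s

ISO: 1600 → 800 → 400 → 200 → 100 → 50 — 5 stops lower (darker).
Aperture: f/2 → f/2.8 → f/4 → f/5.6 → f/8 → f/11 → f/16 — 6 stops stopped down (darker).
Net change so far: 11 stops darker. Offset with the shutter speed: 1/500 → 1/250 → 1/125 → 1/60 → 1/30 → 1/15 → 1/8 → 1/4 → 1/2 → 1 → 2 → 4.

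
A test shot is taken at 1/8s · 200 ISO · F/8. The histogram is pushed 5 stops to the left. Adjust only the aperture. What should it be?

f/1.4

Underexposed by 5 stops → need 5 stops brighter.
Aperture: f/8 → f/5.6 → f/4 → f/2.8 → f/2 → f/1.4.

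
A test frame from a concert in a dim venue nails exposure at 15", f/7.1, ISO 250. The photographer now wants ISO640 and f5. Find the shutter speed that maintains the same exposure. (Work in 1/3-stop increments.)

ISO: 250 → 320 → 400 → 500 → 640 — 1 1/3 stops higher (brighter).
Aperture: f/7.1 → f/6.3 → f/5.6 → f/5 — 1 stop larger aperture (brighter).
Net change so far: 2 1/3 stops brighter. Offset with the shutter speed: 15 → 13 → 10 → 8 → 6 → 5 → 4 → 3.2.

3.2 s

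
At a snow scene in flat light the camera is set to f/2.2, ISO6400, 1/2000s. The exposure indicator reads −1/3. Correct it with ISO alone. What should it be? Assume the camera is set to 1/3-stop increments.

ISO 8000

Underexposed by 1/3 stop → need 1/3 stop brighter.
ISO: 6400 → 8000.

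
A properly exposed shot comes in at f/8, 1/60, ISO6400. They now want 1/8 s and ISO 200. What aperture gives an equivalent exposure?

Shutter speed: 1/60 → 1/30 → 1/15 → 1/8 — 3 stops slower (brighter).
ISO: 6400 → 3200 → 1600 → 800 → 400 → 200 — 5 stops lower (darker).
Net change so far: 2 stops darker. Offset with the aperture: f/8 → f/5.6 → f/4.

f/4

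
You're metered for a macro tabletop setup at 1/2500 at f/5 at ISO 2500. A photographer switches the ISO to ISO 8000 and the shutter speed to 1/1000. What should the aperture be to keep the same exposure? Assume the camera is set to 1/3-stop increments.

f/14

ISO: 2500 → 3200 → 4000 → 5000 → 6400 → 8000 — 1 2/3 stops raised (brighter).
Shutter speed: 1/2500 → 1/2000 → 1/1600 → 1/1250 → 1/1000 — 1 1/3 stops slower (brighter).
Net change so far: 3 stops brighter. Offset with the aperture: f/5 → f/5.6 → f/6.3 → f/7.1 → f/8 → f/9 → f/10 → f/11 → f/13 → f/14.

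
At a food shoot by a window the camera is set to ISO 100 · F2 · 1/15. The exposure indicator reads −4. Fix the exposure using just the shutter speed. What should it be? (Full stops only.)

1 s

Underexposed by 4 stops → need 4 stops brighter.
Shutter speed: 1/15 → 1/8 → 1/4 → 1/2 → 1.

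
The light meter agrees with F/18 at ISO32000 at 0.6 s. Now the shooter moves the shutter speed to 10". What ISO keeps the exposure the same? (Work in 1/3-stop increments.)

ISO 2000

Shutter speed: 0.6 → 0.8 → 1 → 1.3 → 1.6 → 2 → 2.5 → 3.2 → 4 → 5 → 6 → 8 → 10 — 4 stops longer (brighter).
Need 4 stops darker from the ISO: 32000 → 25600 → 20000 → 16000 → 12800 → 10000 → 8000 → 6400 → 5000 → 4000 → 3200 → 2500 → 2000.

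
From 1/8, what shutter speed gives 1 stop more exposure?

Shutter speed: 1/8 → 1/4 — 1 stop longer (brighter).

1/4s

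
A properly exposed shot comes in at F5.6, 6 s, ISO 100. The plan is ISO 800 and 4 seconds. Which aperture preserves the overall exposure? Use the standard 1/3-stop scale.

f/13

ISO: 100 → 125 → 160 → 200 → 250 → 320 → 400 → 500 → 640 → 800 — 3 stops higher (brighter).
Shutter speed: 6 → 5 → 4 — 2/3 stop shorter (darker).
Net change so far: 2 1/3 stops brighter. Offset with the aperture: f/5.6 → f/6.3 → f/7.1 → f/8 → f/9 → f/10 → f/11 → f/13.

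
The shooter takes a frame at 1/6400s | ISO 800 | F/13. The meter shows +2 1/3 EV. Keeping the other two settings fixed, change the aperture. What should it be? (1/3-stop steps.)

f/29

Overexposed by 2 1/3 stops → need 2 1/3 stops darker.
Aperture: f/13 → f/14 → f/16 → f/18 → f/20 → f/22 → f/25 → f/29.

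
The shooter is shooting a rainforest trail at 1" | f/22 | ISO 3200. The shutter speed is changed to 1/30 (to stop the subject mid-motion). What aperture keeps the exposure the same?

Shutter speed: 1 → 1/2 → 1/4 → 1/8 → 1/15 → 1/30 — 5 stops shorter (darker).
Need 5 stops brighter from the aperture: f/22 → f/16 → f/11 → f/8 → f/5.6 → f/4.

f/4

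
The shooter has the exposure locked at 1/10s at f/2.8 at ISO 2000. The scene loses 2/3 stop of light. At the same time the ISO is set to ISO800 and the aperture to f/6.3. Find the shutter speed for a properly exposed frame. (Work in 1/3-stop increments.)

2 s

Scene light: 2/3 stop darker.
ISO: 2000 → 1600 → 1250 → 1000 → 800 — 1 1/3 stops dropped (darker).
Aperture: f/2.8 → f/3.2 → f/3.5 → f/4 → f/4.5 → f/5 → f/5.6 → f/6.3 — 2 1/3 stops narrower (darker).
Net so far: 4 1/3 stops darker. Shutter speed: 1/10 → 1/8 → 1/6 → 1/5 → 1/4 → 0.3 → 0.4 → 0.5 → 0.6 → 0.8 → 1 → 1.3 → 1.6 → 2.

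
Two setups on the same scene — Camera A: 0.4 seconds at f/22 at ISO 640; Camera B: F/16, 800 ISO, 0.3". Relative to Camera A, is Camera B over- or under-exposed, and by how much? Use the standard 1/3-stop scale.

1 stop brighter

Aperture: f/22 → f/20 → f/18 → f/16 — 1 stop larger aperture (brighter).
Shutter speed: 0.4 → 0.3 — 1/3 stop faster (darker).
ISO: 640 → 800 — 1/3 stop raised (brighter).
Net: +1 −1/3 +1/3 = +1 stop.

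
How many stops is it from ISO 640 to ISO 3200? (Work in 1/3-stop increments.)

2 1/3 stops

640 → 800 → 1000 → 1250 → 1600 → 2000 → 2500 → 3200 — count the steps: 7 third-stops = 2 1/3 stops.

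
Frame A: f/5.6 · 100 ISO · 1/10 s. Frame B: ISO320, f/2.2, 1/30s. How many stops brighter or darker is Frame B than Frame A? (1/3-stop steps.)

2 2/3 stops brighter

Aperture: f/5.6 → f/5 → f/4.5 → f/4 → f/3.5 → f/3.2 → f/2.8 → f/2.5 → f/2.2 — 2 2/3 stops wider (brighter).
Shutter speed: 1/10 → 1/13 → 1/15 → 1/20 → 1/25 → 1/30 — 1 2/3 stops shorter (darker).
ISO: 100 → 125 → 160 → 200 → 250 → 320 — 1 2/3 stops higher (brighter).
Net: +2 2/3 −1 2/3 +1 2/3 = +2 2/3 stops.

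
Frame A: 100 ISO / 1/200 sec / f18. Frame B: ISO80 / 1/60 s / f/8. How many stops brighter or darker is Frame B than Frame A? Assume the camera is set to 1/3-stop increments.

Aperture: f/18 → f/16 → f/14 → f/13 → f/11 → f/10 → f/9 → f/8 — 2 1/3 stops opened up (brighter).
Shutter speed: 1/200 → 1/160 → 1/125 → 1/100 → 1/80 → 1/60 — 1 2/3 stops slower (brighter).
ISO: 100 → 80 — 1/3 stop dropped (darker).
Net: +2 1/3 +1 2/3 −1/3 = +3 2/3 stops.

3 2/3 stops brighter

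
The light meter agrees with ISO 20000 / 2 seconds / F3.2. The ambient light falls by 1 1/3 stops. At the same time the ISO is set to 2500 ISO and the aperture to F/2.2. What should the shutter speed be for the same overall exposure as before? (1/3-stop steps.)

Scene light: 1 1/3 stops darker.
ISO: 20000 → 16000 → 12800 → 10000 → 8000 → 6400 → 5000 → 4000 → 3200 → 2500 — 3 stops lower (darker).
Aperture: f/3.2 → f/2.8 → f/2.5 → f/2.2 — 1 stop opened up (brighter).
Net so far: 3 1/3 stops darker. Shutter speed: 2 → 2.5 → 3.2 → 4 → 5 → 6 → 8 → 10 → 13 → 15 → 20.

20 s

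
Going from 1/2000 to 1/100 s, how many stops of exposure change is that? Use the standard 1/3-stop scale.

1/2000 → 1/1600 → 1/1250 → 1/1000 → 1/800 → 1/640 → 1/500 → 1/400 → 1/320 → 1/250 → 1/200 → 1/160 → 1/125 → 1/100 — count the steps: 13 third-stops = 4 1/3 stops.

4 1/3 stops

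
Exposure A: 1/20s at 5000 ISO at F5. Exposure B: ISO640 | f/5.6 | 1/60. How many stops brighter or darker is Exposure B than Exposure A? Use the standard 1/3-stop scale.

5 stops darker

Aperture: f/5 → f/5.6 — 1/3 stop narrower (darker).
Shutter speed: 1/20 → 1/25 → 1/30 → 1/40 → 1/50 → 1/60 — 1 2/3 stops shorter (darker).
ISO: 5000 → 4000 → 3200 → 2500 → 2000 → 1600 → 1250 → 1000 → 800 → 640 — 3 stops dropped (darker).
Net: −1/3 −1 2/3 −3 = −5 stops.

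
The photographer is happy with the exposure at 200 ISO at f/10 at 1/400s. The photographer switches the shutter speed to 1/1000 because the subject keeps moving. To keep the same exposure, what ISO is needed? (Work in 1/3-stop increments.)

ISO 500

Shutter speed: 1/400 → 1/500 → 1/640 → 1/800 → 1/1000 — 1 1/3 stops shorter (darker).
Need 1 1/3 stops brighter from the ISO: 200 → 250 → 320 → 400 → 500.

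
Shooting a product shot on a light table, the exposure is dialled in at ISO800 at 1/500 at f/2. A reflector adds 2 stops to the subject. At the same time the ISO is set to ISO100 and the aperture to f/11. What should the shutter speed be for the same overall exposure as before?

Scene light: 2 stops brighter.
ISO: 800 → 400 → 200 → 100 — 3 stops dropped (darker).
Aperture: f/2 → f/2.8 → f/4 → f/5.6 → f/8 → f/11 — 5 stops stopped down (darker).
Net so far: 6 stops darker. Shutter speed: 1/500 → 1/250 → 1/125 → 1/60 → 1/30 → 1/15 → 1/8.

1/8s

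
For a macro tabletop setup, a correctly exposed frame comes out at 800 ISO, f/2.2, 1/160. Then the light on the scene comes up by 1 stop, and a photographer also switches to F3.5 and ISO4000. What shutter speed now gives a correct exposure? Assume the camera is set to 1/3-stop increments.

1/640s

Scene light: 1 stop brighter.
Aperture: f/2.2 → f/2.5 → f/2.8 → f/3.2 → f/3.5 — 1 1/3 stops narrower (darker).
ISO: 800 → 1000 → 1250 → 1600 → 2000 → 2500 → 3200 → 4000 — 2 1/3 stops raised (brighter).
Net so far: 2 stops brighter. Shutter speed: 1/160 → 1/200 → 1/250 → 1/320 → 1/400 → 1/500 → 1/640.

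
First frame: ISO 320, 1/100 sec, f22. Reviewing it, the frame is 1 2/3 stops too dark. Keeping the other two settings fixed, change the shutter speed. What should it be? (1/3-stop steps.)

1/30s

Underexposed by 1 2/3 stops → need 1 2/3 stops brighter.
Shutter speed: 1/100 → 1/80 → 1/60 → 1/50 → 1/40 → 1/30.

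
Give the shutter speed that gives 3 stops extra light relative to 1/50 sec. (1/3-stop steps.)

Shutter speed: 1/50 → 1/40 → 1/30 → 1/25 → 1/20 → 1/15 → 1/13 → 1/10 → 1/8 → 1/6 — 3 stops longer (brighter).

1/6s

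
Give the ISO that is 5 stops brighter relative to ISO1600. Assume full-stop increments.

ISO: 1600 → 3200 → 6400 → 12800 → 25600 → 51200 — 5 stops raised (brighter).

ISO 51200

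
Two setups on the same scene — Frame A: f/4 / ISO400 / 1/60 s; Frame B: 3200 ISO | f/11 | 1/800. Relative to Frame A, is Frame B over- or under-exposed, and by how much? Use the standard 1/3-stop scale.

3 2/3 stops darker

Aperture: f/4 → f/4.5 → f/5 → f/5.6 → f/6.3 → f/7.1 → f/8 → f/9 → f/10 → f/11 — 3 stops stopped down (darker).
Shutter speed: 1/60 → 1/80 → 1/100 → 1/125 → 1/160 → 1/200 → 1/250 → 1/320 → 1/400 → 1/500 → 1/640 → 1/800 — 3 2/3 stops faster (darker).
ISO: 400 → 500 → 640 → 800 → 1000 → 1250 → 1600 → 2000 → 2500 → 3200 — 3 stops raised (brighter).
Net: −3 −3 2/3 +3 = −3 2/3 stops.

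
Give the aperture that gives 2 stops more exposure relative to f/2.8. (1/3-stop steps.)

f/1.4

Aperture: f/2.8 → f/2.5 → f/2.2 → f/2 → f/1.8 → f/1.6 → f/1.4 — 2 stops wider (brighter).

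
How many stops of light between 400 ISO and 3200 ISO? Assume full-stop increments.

3 stops

400 → 800 → 1600 → 3200 — count the steps: 3 stops.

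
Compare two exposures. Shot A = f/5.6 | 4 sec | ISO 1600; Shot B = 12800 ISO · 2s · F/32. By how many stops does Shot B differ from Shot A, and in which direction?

3 stops darker

Aperture: f/5.6 → f/8 → f/11 → f/16 → f/22 → f/32 — 5 stops smaller aperture (darker).
Shutter speed: 4 → 2 — 1 stop shorter (darker).
ISO: 1600 → 3200 → 6400 → 12800 — 3 stops raised (brighter).
Net: −5 −1 +3 = −3 stops.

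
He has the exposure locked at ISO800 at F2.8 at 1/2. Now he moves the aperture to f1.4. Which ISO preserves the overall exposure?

ISO 200

Aperture: f/2.8 → f/2 → f/1.4 — 2 stops larger aperture (brighter).
Need 2 stops darker from the ISO: 800 → 400 → 200.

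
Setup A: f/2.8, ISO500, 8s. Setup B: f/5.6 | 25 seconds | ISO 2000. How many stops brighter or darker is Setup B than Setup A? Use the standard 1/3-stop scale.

Aperture: f/2.8 → f/3.2 → f/3.5 → f/4 → f/4.5 → f/5 → f/5.6 — 2 stops smaller aperture (darker).
Shutter speed: 8 → 10 → 13 → 15 → 20 → 25 — 1 2/3 stops slower (brighter).
ISO: 500 → 640 → 800 → 1000 → 1250 → 1600 → 2000 — 2 stops raised (brighter).
Net: −2 +1 2/3 +2 = +1 2/3 stops.

1 2/3 stops brighter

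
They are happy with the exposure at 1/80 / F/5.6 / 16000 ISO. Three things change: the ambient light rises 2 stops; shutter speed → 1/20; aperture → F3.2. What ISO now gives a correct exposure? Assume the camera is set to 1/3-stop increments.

Scene light: 2 stops brighter.
Shutter speed: 1/80 → 1/60 → 1/50 → 1/40 → 1/30 → 1/25 → 1/20 — 2 stops slower (brighter).
Aperture: f/5.6 → f/5 → f/4.5 → f/4 → f/3.5 → f/3.2 — 1 2/3 stops opened up (brighter).
Net so far: 5 2/3 stops brighter. ISO: 16000 → 12800 → 10000 → 8000 → 6400 → 5000 → 4000 → 3200 → 2500 → 2000 → 1600 → 1250 → 1000 → 800 → 640 → 500 → 400 → 320.

ISO 320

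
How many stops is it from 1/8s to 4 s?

5 stops

1/8 → 1/4 → 1/2 → 1 → 2 → 4 — count the steps: 5 stops.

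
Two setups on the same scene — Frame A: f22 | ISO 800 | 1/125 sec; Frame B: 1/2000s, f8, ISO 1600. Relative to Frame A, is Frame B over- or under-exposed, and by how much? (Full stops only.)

Aperture: f/22 → f/16 → f/11 → f/8 — 3 stops wider (brighter).
Shutter speed: 1/125 → 1/250 → 1/500 → 1/1000 → 1/2000 — 4 stops faster (darker).
ISO: 800 → 1600 — 1 stop raised (brighter).
Net: +3 −4 +1 = 0 stops.

same exposure (0 stops)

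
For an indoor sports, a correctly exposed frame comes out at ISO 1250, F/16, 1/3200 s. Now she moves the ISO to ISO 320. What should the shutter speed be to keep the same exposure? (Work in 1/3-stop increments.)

1/800s

ISO: 1250 → 1000 → 800 → 640 → 500 → 400 → 320 — 2 stops dropped (darker).
Need 2 stops brighter from the shutter speed: 1/3200 → 1/2500 → 1/2000 → 1/1600 → 1/1250 → 1/1000 → 1/800.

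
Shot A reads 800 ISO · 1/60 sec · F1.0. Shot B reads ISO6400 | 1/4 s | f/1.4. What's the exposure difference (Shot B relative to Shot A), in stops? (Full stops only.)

6 stops brighter

Aperture: f/1.0 → f/1.4 — 1 stop smaller aperture (darker).
Shutter speed: 1/60 → 1/30 → 1/15 → 1/8 → 1/4 — 4 stops slower (brighter).
ISO: 800 → 1600 → 3200 → 6400 — 3 stops higher (brighter).
Net: −1 +4 +3 = +6 stops.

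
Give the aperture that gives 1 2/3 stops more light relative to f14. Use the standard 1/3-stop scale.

Aperture: f/14 → f/13 → f/11 → f/10 → f/9 → f/8 — 1 2/3 stops opened up (brighter).

f/8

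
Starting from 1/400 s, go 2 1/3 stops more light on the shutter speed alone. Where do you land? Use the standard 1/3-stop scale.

1/80s

Shutter speed: 1/400 → 1/320 → 1/250 → 1/200 → 1/160 → 1/125 → 1/100 → 1/80 — 2 1/3 stops slower (brighter).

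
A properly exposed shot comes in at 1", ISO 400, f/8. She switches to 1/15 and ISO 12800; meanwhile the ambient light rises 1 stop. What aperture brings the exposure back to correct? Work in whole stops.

f/16

Scene light: 1 stop brighter.
Shutter speed: 1 → 1/2 → 1/4 → 1/8 → 1/15 — 4 stops shorter (darker).
ISO: 400 → 800 → 1600 → 3200 → 6400 → 12800 — 5 stops raised (brighter).
Net so far: 2 stops brighter. Aperture: f/8 → f/11 → f/16.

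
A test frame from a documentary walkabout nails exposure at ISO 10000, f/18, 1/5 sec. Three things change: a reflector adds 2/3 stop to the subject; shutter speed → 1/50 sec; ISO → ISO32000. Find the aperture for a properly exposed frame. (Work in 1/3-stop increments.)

Scene light: 2/3 stop brighter.
Shutter speed: 1/5 → 1/6 → 1/8 → 1/10 → 1/13 → 1/15 → 1/20 → 1/25 → 1/30 → 1/40 → 1/50 — 3 1/3 stops faster (darker).
ISO: 10000 → 12800 → 16000 → 20000 → 25600 → 32000 — 1 2/3 stops higher (brighter).
Net so far: 1 stop darker. Aperture: f/18 → f/16 → f/14 → f/13.

f/13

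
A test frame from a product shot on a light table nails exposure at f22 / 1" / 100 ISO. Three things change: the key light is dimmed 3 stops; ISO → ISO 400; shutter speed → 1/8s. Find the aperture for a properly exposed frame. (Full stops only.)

Scene light: 3 stops darker.
ISO: 100 → 200 → 400 — 2 stops higher (brighter).
Shutter speed: 1 → 1/2 → 1/4 → 1/8 — 3 stops faster (darker).
Net so far: 4 stops darker. Aperture: f/22 → f/16 → f/11 → f/8 → f/5.6.

f/5.6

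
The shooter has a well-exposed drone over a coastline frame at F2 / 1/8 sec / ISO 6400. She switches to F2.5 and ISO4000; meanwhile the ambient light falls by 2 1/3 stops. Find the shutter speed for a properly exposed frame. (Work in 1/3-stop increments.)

1.6 s

Scene light: 2 1/3 stops darker.
Aperture: f/2 → f/2.2 → f/2.5 — 2/3 stop stopped down (darker).
ISO: 6400 → 5000 → 4000 — 2/3 stop lower (darker).
Net so far: 3 2/3 stops darker. Shutter speed: 1/8 → 1/6 → 1/5 → 1/4 → 0.3 → 0.4 → 0.5 → 0.6 → 0.8 → 1 → 1.3 → 1.6.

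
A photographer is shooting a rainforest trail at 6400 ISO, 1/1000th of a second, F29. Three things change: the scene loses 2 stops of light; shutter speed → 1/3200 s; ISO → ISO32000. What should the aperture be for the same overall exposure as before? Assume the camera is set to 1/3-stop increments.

Scene light: 2 stops darker.
Shutter speed: 1/1000 → 1/1250 → 1/1600 → 1/2000 → 1/2500 → 1/3200 — 1 2/3 stops faster (darker).
ISO: 6400 → 8000 → 10000 → 12800 → 16000 → 20000 → 25600 → 32000 — 2 1/3 stops higher (brighter).
Net so far: 1 1/3 stops darker. Aperture: f/29 → f/25 → f/22 → f/20 → f/18.

f/18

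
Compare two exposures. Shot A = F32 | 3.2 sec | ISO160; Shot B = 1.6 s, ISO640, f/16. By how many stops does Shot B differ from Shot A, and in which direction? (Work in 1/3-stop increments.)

3 stops brighter

Aperture: f/32 → f/29 → f/25 → f/22 → f/20 → f/18 → f/16 — 2 stops larger aperture (brighter).
Shutter speed: 3.2 → 2.5 → 2 → 1.6 — 1 stop shorter (darker).
ISO: 160 → 200 → 250 → 320 → 400 → 500 → 640 — 2 stops raised (brighter).
Net: +2 −1 +2 = +3 stops.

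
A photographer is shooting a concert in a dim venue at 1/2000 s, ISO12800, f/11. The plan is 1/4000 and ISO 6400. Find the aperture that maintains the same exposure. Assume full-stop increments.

f/5.6

Shutter speed: 1/2000 → 1/4000 — 1 stop shorter (darker).
ISO: 12800 → 6400 — 1 stop lower (darker).
Net change so far: 2 stops darker. Offset with the aperture: f/11 → f/8 → f/5.6.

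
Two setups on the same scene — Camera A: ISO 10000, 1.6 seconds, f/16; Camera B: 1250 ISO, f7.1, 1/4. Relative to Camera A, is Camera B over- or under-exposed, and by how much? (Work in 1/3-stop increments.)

3 1/3 stops darker

Aperture: f/16 → f/14 → f/13 → f/11 → f/10 → f/9 → f/8 → f/7.1 — 2 1/3 stops larger aperture (brighter).
Shutter speed: 1.6 → 1.3 → 1 → 0.8 → 0.6 → 0.5 → 0.4 → 0.3 → 1/4 — 2 2/3 stops shorter (darker).
ISO: 10000 → 8000 → 6400 → 5000 → 4000 → 3200 → 2500 → 2000 → 1600 → 1250 — 3 stops lower (darker).
Net: +2 1/3 −2 2/3 −3 = −3 1/3 stops.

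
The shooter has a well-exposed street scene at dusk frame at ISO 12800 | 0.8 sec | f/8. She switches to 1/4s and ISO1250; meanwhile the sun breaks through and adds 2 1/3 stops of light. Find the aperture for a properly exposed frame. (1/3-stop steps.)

f/3.2

Scene light: 2 1/3 stops brighter.
Shutter speed: 0.8 → 0.6 → 0.5 → 0.4 → 0.3 → 1/4 — 1 2/3 stops faster (darker).
ISO: 12800 → 10000 → 8000 → 6400 → 5000 → 4000 → 3200 → 2500 → 2000 → 1600 → 1250 — 3 1/3 stops lower (darker).
Net so far: 2 2/3 stops darker. Aperture: f/8 → f/7.1 → f/6.3 → f/5.6 → f/5 → f/4.5 → f/4 → f/3.5 → f/3.2.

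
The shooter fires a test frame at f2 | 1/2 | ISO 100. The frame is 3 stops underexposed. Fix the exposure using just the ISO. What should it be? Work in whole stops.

ISO 800

Underexposed by 3 stops → need 3 stops brighter.
ISO: 100 → 200 → 400 → 800.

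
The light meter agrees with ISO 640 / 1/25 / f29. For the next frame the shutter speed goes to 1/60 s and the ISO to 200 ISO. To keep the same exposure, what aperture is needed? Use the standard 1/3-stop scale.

f/10

Shutter speed: 1/25 → 1/30 → 1/40 → 1/50 → 1/60 — 1 1/3 stops shorter (darker).
ISO: 640 → 500 → 400 → 320 → 250 → 200 — 1 2/3 stops lower (darker).
Net change so far: 3 stops darker. Offset with the aperture: f/29 → f/25 → f/22 → f/20 → f/18 → f/16 → f/14 → f/13 → f/11 → f/10.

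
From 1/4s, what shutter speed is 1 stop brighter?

Shutter speed: 1/4 → 1/2 — 1 stop longer (brighter).

1/2s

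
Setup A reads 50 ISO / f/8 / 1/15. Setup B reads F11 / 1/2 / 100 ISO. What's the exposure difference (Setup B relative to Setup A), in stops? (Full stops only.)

Aperture: f/8 → f/11 — 1 stop smaller aperture (darker).
Shutter speed: 1/15 → 1/8 → 1/4 → 1/2 — 3 stops slower (brighter).
ISO: 50 → 100 — 1 stop higher (brighter).
Net: −1 +3 +1 = +3 stops.

3 stops brighter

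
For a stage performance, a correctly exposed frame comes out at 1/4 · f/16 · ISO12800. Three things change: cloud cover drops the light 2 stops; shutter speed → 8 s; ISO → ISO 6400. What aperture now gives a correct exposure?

Scene light: 2 stops darker.
Shutter speed: 1/4 → 1/2 → 1 → 2 → 4 → 8 — 5 stops longer (brighter).
ISO: 12800 → 6400 — 1 stop lower (darker).
Net so far: 2 stops brighter. Aperture: f/16 → f/22 → f/32.

f/32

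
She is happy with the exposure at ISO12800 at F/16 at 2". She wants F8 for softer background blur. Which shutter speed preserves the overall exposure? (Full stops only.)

1/2s

Aperture: f/16 → f/11 → f/8 — 2 stops wider (brighter).
Need 2 stops darker from the shutter speed: 2 → 1 → 1/2.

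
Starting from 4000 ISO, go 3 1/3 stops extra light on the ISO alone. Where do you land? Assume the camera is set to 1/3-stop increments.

ISO: 4000 → 5000 → 6400 → 8000 → 10000 → 12800 → 16000 → 20000 → 25600 → 32000 → 40000 — 3 1/3 stops higher (brighter).

ISO 40000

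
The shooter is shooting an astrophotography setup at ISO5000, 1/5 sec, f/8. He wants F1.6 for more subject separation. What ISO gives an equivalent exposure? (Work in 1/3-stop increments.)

ISO 200

Aperture: f/8 → f/7.1 → f/6.3 → f/5.6 → f/5 → f/4.5 → f/4 → f/3.5 → f/3.2 → f/2.8 → f/2.5 → f/2.2 → f/2 → f/1.8 → f/1.6 — 4 2/3 stops opened up (brighter).
Need 4 2/3 stops darker from the ISO: 5000 → 4000 → 3200 → 2500 → 2000 → 1600 → 1250 → 1000 → 800 → 640 → 500 → 400 → 320 → 250 → 200.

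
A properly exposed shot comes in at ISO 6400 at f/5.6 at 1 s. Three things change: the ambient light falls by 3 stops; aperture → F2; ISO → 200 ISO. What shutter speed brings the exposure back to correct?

Scene light: 3 stops darker.
Aperture: f/5.6 → f/4 → f/2.8 → f/2 — 3 stops wider (brighter).
ISO: 6400 → 3200 → 1600 → 800 → 400 → 200 — 5 stops dropped (darker).
Net so far: 5 stops darker. Shutter speed: 1 → 2 → 4 → 8 → 15 → 30.

30 s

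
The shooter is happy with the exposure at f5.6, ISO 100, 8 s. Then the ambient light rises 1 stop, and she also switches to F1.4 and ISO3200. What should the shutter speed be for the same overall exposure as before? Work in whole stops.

Scene light: 1 stop brighter.
Aperture: f/5.6 → f/4 → f/2.8 → f/2 → f/1.4 — 4 stops opened up (brighter).
ISO: 100 → 200 → 400 → 800 → 1600 → 3200 — 5 stops higher (brighter).
Net so far: 10 stops brighter. Shutter speed: 8 → 4 → 2 → 1 → 1/2 → 1/4 → 1/8 → 1/15 → 1/30 → 1/60 → 1/125.

1/125s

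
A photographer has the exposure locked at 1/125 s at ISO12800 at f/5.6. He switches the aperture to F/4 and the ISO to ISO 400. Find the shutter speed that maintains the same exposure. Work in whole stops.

1/8s

Aperture: f/5.6 → f/4 — 1 stop larger aperture (brighter).
ISO: 12800 → 6400 → 3200 → 1600 → 800 → 400 — 5 stops dropped (darker).
Net change so far: 4 stops darker. Offset with the shutter speed: 1/125 → 1/60 → 1/30 → 1/15 → 1/8.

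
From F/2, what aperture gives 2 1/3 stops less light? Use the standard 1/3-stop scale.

f/4.5

Aperture: f/2 → f/2.2 → f/2.5 → f/2.8 → f/3.2 → f/3.5 → f/4 → f/4.5 — 2 1/3 stops stopped down (darker).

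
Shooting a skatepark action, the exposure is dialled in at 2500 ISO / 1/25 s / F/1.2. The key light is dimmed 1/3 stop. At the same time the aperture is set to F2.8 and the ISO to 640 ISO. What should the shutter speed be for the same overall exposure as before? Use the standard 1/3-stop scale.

Scene light: 1/3 stop darker.
Aperture: f/1.2 → f/1.4 → f/1.6 → f/1.8 → f/2 → f/2.2 → f/2.5 → f/2.8 — 2 1/3 stops stopped down (darker).
ISO: 2500 → 2000 → 1600 → 1250 → 1000 → 800 → 640 — 2 stops lower (darker).
Net so far: 4 2/3 stops darker. Shutter speed: 1/25 → 1/20 → 1/15 → 1/13 → 1/10 → 1/8 → 1/6 → 1/5 → 1/4 → 0.3 → 0.4 → 0.5 → 0.6 → 0.8 → 1.

1 s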